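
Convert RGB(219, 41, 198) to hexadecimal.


R = 219 → DB (hex)
G = 41 → 29 (hex)
B = 198 → C6 (hex)
Hex = #DB29C6


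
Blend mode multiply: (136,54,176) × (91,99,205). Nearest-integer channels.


Multiply: C = A×B/255, rounded to nearest integer
R: 136×91/255 = 12376/255 ≈ 48.533 → 49
G: 54×99/255 = 5346/255 ≈ 20.965 → 21
B: 176×205/255 = 36080/255 ≈ 141.490 → 141
= RGB(49, 21, 141)


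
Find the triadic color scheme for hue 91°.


Triadic: equally spaced at 120° intervals
H1 = 91°
H2 = (91 + 120) mod 360 = 211°
H3 = (91 + 240) mod 360 = 331°
Triadic = 91°, 211°, 331°


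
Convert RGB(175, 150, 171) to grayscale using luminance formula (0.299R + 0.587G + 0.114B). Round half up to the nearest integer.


Gray = 0.299×R + 0.587×G + 0.114×B
Gray = 0.299×175 + 0.587×150 + 0.114×171
Gray = 52.325 + 88.050 + 19.494
Gray = 159.869 → round half up → 160
Gray = 160


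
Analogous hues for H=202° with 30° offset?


Base hue: 202°
Left analog: (202 - 30) mod 360 = 172°
Right analog: (202 + 30) mod 360 = 232°
Analogous hues = 172° and 232°


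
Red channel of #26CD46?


Color: #26CD46
R = 26 = 38
G = CD = 205
B = 46 = 70
Red = 38


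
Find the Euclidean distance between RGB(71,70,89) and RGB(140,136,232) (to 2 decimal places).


d = √[(R₁-R₂)² + (G₁-G₂)² + (B₁-B₂)²]
d = √[(71-140)² + (70-136)² + (89-232)²]
d = √[4761 + 4356 + 20449]
d = √29566
d ≈ 171.95


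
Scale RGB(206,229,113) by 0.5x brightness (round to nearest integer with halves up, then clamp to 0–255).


Multiply each channel by 0.5, round half up, clamp to [0, 255]
R: 206×0.5 = 103
G: 229×0.5 = 114.5 → round → 115
B: 113×0.5 = 56.5 → round → 57
= RGB(103, 115, 57)


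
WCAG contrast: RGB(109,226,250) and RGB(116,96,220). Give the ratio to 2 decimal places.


Linearize each sRGB channel c=v/255: c/12.92 if c ≤ 0.04045 else ((c+0.055)/1.055)^2.4
L = 0.2126×R_lin + 0.7152×G_lin + 0.0722×B_lin
Color 1 (109,226,250):
  R=109: 109/255≈0.4275 > 0.04045 → ((0.4275+0.055)/1.055)^2.4 ≈ 0.15293
  G=226: 226/255≈0.8863 > 0.04045 → ((0.8863+0.055)/1.055)^2.4 ≈ 0.76052
  B=250: 250/255≈0.9804 > 0.04045 → ((0.9804+0.055)/1.055)^2.4 ≈ 0.95597
  L1 = 0.2126×0.15293 + 0.7152×0.76052 + 0.0722×0.95597 ≈ 0.64546
Color 2 (116,96,220):
  R=116: 116/255≈0.4549 > 0.04045 → ((0.4549+0.055)/1.055)^2.4 ≈ 0.17465
  G=96: 96/255≈0.3765 > 0.04045 → ((0.3765+0.055)/1.055)^2.4 ≈ 0.11697
  B=220: 220/255≈0.8627 > 0.04045 → ((0.8627+0.055)/1.055)^2.4 ≈ 0.71569
  L2 = 0.2126×0.17465 + 0.7152×0.11697 + 0.0722×0.71569 ≈ 0.17246
Lighter = 0.64546, Darker = 0.17246
Ratio = (L_lighter + 0.05) / (L_darker + 0.05)
Ratio = (0.64546 + 0.05) / (0.17246 + 0.05) = 0.69546 / 0.22246 ≈ 3.1262
Ratio ≈ 3.13:1


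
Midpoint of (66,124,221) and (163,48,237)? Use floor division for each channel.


Midpoint: each channel = ⌊(C₁+C₂)/2⌋
R: ⌊(66+163)/2⌋ = 114
G: ⌊(124+48)/2⌋ = 86
B: ⌊(221+237)/2⌋ = 229
= RGB(114, 86, 229)


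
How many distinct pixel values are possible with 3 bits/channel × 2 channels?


Total bits = 3 bits/channel × 2 channels = 6 bits
Distinct pixel values = 2^6
= 64 pixel values


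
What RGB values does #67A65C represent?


67 → 103 (R)
A6 → 166 (G)
5C → 92 (B)
= RGB(103, 166, 92)


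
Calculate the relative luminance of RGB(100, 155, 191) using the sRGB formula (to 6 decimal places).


Linearize each channel (sRGB transfer function): c = v/255; c_lin = c/12.92 if c ≤ 0.04045, else ((c+0.055)/1.055)^2.4
  R: 100/255 ≈ 0.392157 > 0.04045 → ((0.392157+0.055)/1.055)^2.4 ≈ 0.127438
  G: 155/255 ≈ 0.607843 > 0.04045 → ((0.607843+0.055)/1.055)^2.4 ≈ 0.327778
  B: 191/255 ≈ 0.749020 > 0.04045 → ((0.749020+0.055)/1.055)^2.4 ≈ 0.520996
R_lin = 0.127438, G_lin = 0.327778, B_lin = 0.520996
L = 0.2126×R + 0.7152×G + 0.0722×B
L = 0.2126×0.127438 + 0.7152×0.327778 + 0.0722×0.520996
L ≈ 0.299136


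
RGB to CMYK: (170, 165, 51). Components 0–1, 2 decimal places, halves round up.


R'=170/255≈0.6667, G'=165/255≈0.6471, B'=51/255≈0.2000
K = 1 - max(R',G',B') = 1 - 170/255 = 85/255 = 0.33333… → 0.33
(1-R'-K)/(1-K) simplifies to (max-R)/max with max = 170:
C = (170-170)/170 = 0/170 = 0 → 0.00
M = (170-165)/170 = 5/170 = 0.02941… → 0.03
Y = (170-51)/170 = 119/170 = 0.7 → 0.70
= CMYK(0.00, 0.03, 0.70, 0.33)


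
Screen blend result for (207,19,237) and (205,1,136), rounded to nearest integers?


Screen: C = 255 - (255-A)×(255-B)/255, rounded to nearest integer
R: 255 - (255-207)×(255-205)/255 = 255 - 2400/255 ≈ 255 - 9.412 = 245.588 → 246
G: 255 - (255-19)×(255-1)/255 = 255 - 59944/255 ≈ 255 - 235.075 = 19.925 → 20
B: 255 - (255-237)×(255-136)/255 = 255 - 2142/255 ≈ 255 - 8.400 = 246.600 → 247
= RGB(246, 20, 247)


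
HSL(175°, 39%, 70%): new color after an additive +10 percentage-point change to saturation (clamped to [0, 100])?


Original S = 39%
Adjustment = +10 percentage points
New S = 39 + (10) = 49
Clamp to [0, 100] → 49
= HSL(175°, 49%, 70%)


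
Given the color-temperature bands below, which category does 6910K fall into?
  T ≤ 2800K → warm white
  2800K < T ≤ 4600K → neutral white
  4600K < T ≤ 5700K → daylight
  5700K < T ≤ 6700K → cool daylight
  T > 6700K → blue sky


Temperature: 6910K
6910K > 6700K → blue sky
Classification: blue sky


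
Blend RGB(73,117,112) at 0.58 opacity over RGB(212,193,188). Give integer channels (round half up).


C = α×F + (1-α)×B, with 1-α = 0.42
R: 0.58×73 + 0.42×212 = 42.34 + 89.04 = 131.38 → 131
G: 0.58×117 + 0.42×193 = 67.86 + 81.06 = 148.92 → 149
B: 0.58×112 + 0.42×188 = 64.96 + 78.96 = 143.92 → 144
= RGB(131, 149, 144)


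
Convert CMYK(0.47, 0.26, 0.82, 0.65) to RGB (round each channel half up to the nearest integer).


R = 255 × (1-C) × (1-K) = 255 × 0.53 × 0.35 = 47.3025 → 47
G = 255 × (1-M) × (1-K) = 255 × 0.74 × 0.35 = 66.045 → 66
B = 255 × (1-Y) × (1-K) = 255 × 0.18 × 0.35 = 16.065 → 16
= RGB(47, 66, 16)


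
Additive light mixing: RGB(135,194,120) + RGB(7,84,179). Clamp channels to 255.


Additive: each channel = min(255, C₁+C₂)
R: 135+7 = 142 → 142
G: 194+84 = 278 → 255
B: 120+179 = 299 → 255
= RGB(142, 255, 255)


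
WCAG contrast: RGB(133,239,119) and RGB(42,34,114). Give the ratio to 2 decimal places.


Linearize each sRGB channel c=v/255: c/12.92 if c ≤ 0.04045 else ((c+0.055)/1.055)^2.4
L = 0.2126×R_lin + 0.7152×G_lin + 0.0722×B_lin
Color 1 (133,239,119):
  R=133: 133/255≈0.5216 > 0.04045 → ((0.5216+0.055)/1.055)^2.4 ≈ 0.23455
  G=239: 239/255≈0.9373 > 0.04045 → ((0.9373+0.055)/1.055)^2.4 ≈ 0.86316
  B=119: 119/255≈0.4667 > 0.04045 → ((0.4667+0.055)/1.055)^2.4 ≈ 0.18447
  L1 = 0.2126×0.23455 + 0.7152×0.86316 + 0.0722×0.18447 ≈ 0.68051
Color 2 (42,34,114):
  R=42: 42/255≈0.1647 > 0.04045 → ((0.1647+0.055)/1.055)^2.4 ≈ 0.02315
  G=34: 34/255≈0.1333 > 0.04045 → ((0.1333+0.055)/1.055)^2.4 ≈ 0.01600
  B=114: 114/255≈0.4471 > 0.04045 → ((0.4471+0.055)/1.055)^2.4 ≈ 0.16827
  L2 = 0.2126×0.02315 + 0.7152×0.01600 + 0.0722×0.16827 ≈ 0.02851
Lighter = 0.68051, Darker = 0.02851
Ratio = (L_lighter + 0.05) / (L_darker + 0.05)
Ratio = (0.68051 + 0.05) / (0.02851 + 0.05) = 0.73051 / 0.07851 ≈ 9.3045
Ratio ≈ 9.30:1


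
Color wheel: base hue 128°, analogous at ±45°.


Base hue: 128°
Left analog: (128 - 45) mod 360 = 83°
Right analog: (128 + 45) mod 360 = 173°
Analogous hues = 83° and 173°


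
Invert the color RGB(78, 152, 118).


Invert: (255-R, 255-G, 255-B)
R: 255-78 = 177
G: 255-152 = 103
B: 255-118 = 137
= RGB(177, 103, 137)


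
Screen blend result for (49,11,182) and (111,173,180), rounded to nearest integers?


Screen: C = 255 - (255-A)×(255-B)/255, rounded to nearest integer
R: 255 - (255-49)×(255-111)/255 = 255 - 29664/255 ≈ 255 - 116.329 = 138.671 → 139
G: 255 - (255-11)×(255-173)/255 = 255 - 20008/255 ≈ 255 - 78.463 = 176.537 → 177
B: 255 - (255-182)×(255-180)/255 = 255 - 5475/255 ≈ 255 - 21.471 = 233.529 → 234
= RGB(139, 177, 234)


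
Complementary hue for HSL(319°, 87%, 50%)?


Complement = opposite side of color wheel = hue + 180°
H' = (319 + 180) mod 360 = 139°
S and L unchanged.
= HSL(139°, 87%, 50%)


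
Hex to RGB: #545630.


54 → 84 (R)
56 → 86 (G)
30 → 48 (B)
= RGB(84, 86, 48)


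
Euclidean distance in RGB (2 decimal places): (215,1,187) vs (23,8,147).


d = √[(R₁-R₂)² + (G₁-G₂)² + (B₁-B₂)²]
d = √[(215-23)² + (1-8)² + (187-147)²]
d = √[36864 + 49 + 1600]
d = √38513
d ≈ 196.25


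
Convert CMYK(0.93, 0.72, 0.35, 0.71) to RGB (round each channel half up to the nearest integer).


R = 255 × (1-C) × (1-K) = 255 × 0.07 × 0.29 = 5.1765 → 5
G = 255 × (1-M) × (1-K) = 255 × 0.28 × 0.29 = 20.706 → 21
B = 255 × (1-Y) × (1-K) = 255 × 0.65 × 0.29 = 48.0675 → 48
= RGB(5, 21, 48)


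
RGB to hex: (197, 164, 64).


R = 197 → C5 (hex)
G = 164 → A4 (hex)
B = 64 → 40 (hex)
Hex = #C5A440


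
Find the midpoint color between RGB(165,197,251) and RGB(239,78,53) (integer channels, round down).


Midpoint: each channel = ⌊(C₁+C₂)/2⌋
R: ⌊(165+239)/2⌋ = 202
G: ⌊(197+78)/2⌋ = 137
B: ⌊(251+53)/2⌋ = 152
= RGB(202, 137, 152)


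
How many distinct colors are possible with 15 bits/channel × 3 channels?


Total bits = 15 bits/channel × 3 channels = 45 bits
Distinct colors = 2^45
= 35,184,372,088,832 colors


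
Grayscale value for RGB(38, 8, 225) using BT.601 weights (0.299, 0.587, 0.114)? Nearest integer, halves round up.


Gray = 0.299×R + 0.587×G + 0.114×B
Gray = 0.299×38 + 0.587×8 + 0.114×225
Gray = 11.362 + 4.696 + 25.650
Gray = 41.708 → round half up → 42
Gray = 42


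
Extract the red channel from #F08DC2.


Color: #F08DC2
R = F0 = 240
G = 8D = 141
B = C2 = 194
Red = 240


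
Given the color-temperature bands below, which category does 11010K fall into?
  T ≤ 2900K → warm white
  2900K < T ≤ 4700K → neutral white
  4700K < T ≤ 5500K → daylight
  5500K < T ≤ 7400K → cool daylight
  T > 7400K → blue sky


Temperature: 11010K
11010K > 7400K → blue sky
Classification: blue sky


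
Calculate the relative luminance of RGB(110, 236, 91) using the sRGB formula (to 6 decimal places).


Linearize each channel (sRGB transfer function): c = v/255; c_lin = c/12.92 if c ≤ 0.04045, else ((c+0.055)/1.055)^2.4
  R: 110/255 ≈ 0.431373 > 0.04045 → ((0.431373+0.055)/1.055)^2.4 ≈ 0.155926
  G: 236/255 ≈ 0.925490 > 0.04045 → ((0.925490+0.055)/1.055)^2.4 ≈ 0.838799
  B: 91/255 ≈ 0.356863 > 0.04045 → ((0.356863+0.055)/1.055)^2.4 ≈ 0.104616
R_lin = 0.155926, G_lin = 0.838799, B_lin = 0.104616
L = 0.2126×R + 0.7152×G + 0.0722×B
L = 0.2126×0.155926 + 0.7152×0.838799 + 0.0722×0.104616
L ≈ 0.640612


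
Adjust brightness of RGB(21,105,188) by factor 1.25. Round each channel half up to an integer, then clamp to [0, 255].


Multiply each channel by 1.25, round half up, clamp to [0, 255]
R: 21×1.25 = 26.25 → round → 26
G: 105×1.25 = 131.25 → round → 131
B: 188×1.25 = 235
= RGB(26, 131, 235)


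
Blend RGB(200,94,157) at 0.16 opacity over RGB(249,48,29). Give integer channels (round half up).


C = α×F + (1-α)×B, with 1-α = 0.84
R: 0.16×200 + 0.84×249 = 32.00 + 209.16 = 241.16 → 241
G: 0.16×94 + 0.84×48 = 15.04 + 40.32 = 55.36 → 55
B: 0.16×157 + 0.84×29 = 25.12 + 24.36 = 49.48 → 49
= RGB(241, 55, 49)


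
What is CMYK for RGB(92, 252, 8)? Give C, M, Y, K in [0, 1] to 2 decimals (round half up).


R'=92/255≈0.3608, G'=252/255≈0.9882, B'=8/255≈0.0314
K = 1 - max(R',G',B') = 1 - 252/255 = 3/255 = 0.01176… → 0.01
(1-R'-K)/(1-K) simplifies to (max-R)/max with max = 252:
C = (252-92)/252 = 160/252 = 0.63492… → 0.63
M = (252-252)/252 = 0/252 = 0 → 0.00
Y = (252-8)/252 = 244/252 = 0.96825… → 0.97
= CMYK(0.63, 0.00, 0.97, 0.01)


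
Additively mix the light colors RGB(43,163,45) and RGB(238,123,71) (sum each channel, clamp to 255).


Additive: each channel = min(255, C₁+C₂)
R: 43+238 = 281 → 255
G: 163+123 = 286 → 255
B: 45+71 = 116 → 116
= RGB(255, 255, 116)


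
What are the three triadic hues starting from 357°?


Triadic: equally spaced at 120° intervals
H1 = 357°
H2 = (357 + 120) mod 360 = 117°
H3 = (357 + 240) mod 360 = 237°
Triadic = 357°, 117°, 237°


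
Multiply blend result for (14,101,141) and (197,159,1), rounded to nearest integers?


Multiply: C = A×B/255, rounded to nearest integer
R: 14×197/255 = 2758/255 ≈ 10.816 → 11
G: 101×159/255 = 16059/255 ≈ 62.976 → 63
B: 141×1/255 = 141/255 ≈ 0.553 → 1
= RGB(11, 63, 1)


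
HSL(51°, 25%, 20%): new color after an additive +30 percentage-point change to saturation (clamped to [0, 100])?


Original S = 25%
Adjustment = +30 percentage points
New S = 25 + (30) = 55
Clamp to [0, 100] → 55
= HSL(51°, 55%, 20%)


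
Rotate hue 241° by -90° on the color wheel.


New hue = (H + rotation) mod 360
New hue = (241 -90) mod 360
= 151 mod 360
= 151°


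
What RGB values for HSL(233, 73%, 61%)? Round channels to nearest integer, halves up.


H=233°, S=0.73, L=0.61
C = (1-|2L-1|)×S = (1-|0.22|)×0.73 = 0.5694
H' = H/60 = 233/60 ≈ 3.8833; X = C×(1-|H' mod 2 - 1|) = 0.06643
m = L - C/2 = 0.61 - 0.2847 = 0.3253
Sector ⌊H'⌋ = 3 → (R',G',B') = (0.0, 0.06643, 0.5694)
RGB = ((R'+m)×255, (G'+m)×255, (B'+m)×255) = (82.9515, 99.89115, 228.1485)
Round half up → RGB(83, 100, 228)


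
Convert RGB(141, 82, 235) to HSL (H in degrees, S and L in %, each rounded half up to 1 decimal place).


Normalize: R'=141/255≈0.5529, G'=82/255≈0.3216, B'=235/255≈0.9216
Max=235/255, Min=82/255, Δ=Max-Min=153/255
L = (Max+Min)/2 = (235+82)/510 = 317/510 = 0.62156… → L = 62.2%
L > 0.5 → S = Δ/(2-Max-Min) = 153/(510-235-82) = 153/193 = 0.79274… → S = 79.3%
(the 1/255 factors cancel in S and H, so raw channel differences can be used)
Max is B' → H = 60 × ((R-G)/Δ + 4) = 60 × ((141-82)/153 + 4)
  59/153 + 4 = 0.3856… + 4 = 4.3856…
  H = 60 × 4.3856… = 263.137…° → H = 263.1°
= HSL(263.1°, 79.3%, 62.2%)


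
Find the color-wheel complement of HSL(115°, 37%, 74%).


Complement = opposite side of color wheel = hue + 180°
H' = (115 + 180) mod 360 = 295°
S and L unchanged.
= HSL(295°, 37%, 74%)


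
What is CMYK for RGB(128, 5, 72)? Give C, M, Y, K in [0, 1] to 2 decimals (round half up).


R'=128/255≈0.5020, G'=5/255≈0.0196, B'=72/255≈0.2824
K = 1 - max(R',G',B') = 1 - 128/255 = 127/255 = 0.49803… → 0.50
(1-R'-K)/(1-K) simplifies to (max-R)/max with max = 128:
C = (128-128)/128 = 0/128 = 0 → 0.00
M = (128-5)/128 = 123/128 = 0.96093… → 0.96
Y = (128-72)/128 = 56/128 = 0.4375 → 0.44
= CMYK(0.00, 0.96, 0.44, 0.50)


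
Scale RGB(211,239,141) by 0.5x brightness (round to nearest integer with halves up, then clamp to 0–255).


Multiply each channel by 0.5, round half up, clamp to [0, 255]
R: 211×0.5 = 105.5 → round → 106
G: 239×0.5 = 119.5 → round → 120
B: 141×0.5 = 70.5 → round → 71
= RGB(106, 120, 71)


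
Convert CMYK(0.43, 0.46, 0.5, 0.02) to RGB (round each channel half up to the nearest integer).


R = 255 × (1-C) × (1-K) = 255 × 0.57 × 0.98 = 142.443 → 142
G = 255 × (1-M) × (1-K) = 255 × 0.54 × 0.98 = 134.946 → 135
B = 255 × (1-Y) × (1-K) = 255 × 0.50 × 0.98 = 124.95 → 125
= RGB(142, 135, 125)


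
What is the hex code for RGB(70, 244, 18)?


R = 70 → 46 (hex)
G = 244 → F4 (hex)
B = 18 → 12 (hex)
Hex = #46F412


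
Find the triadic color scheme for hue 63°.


Triadic: equally spaced at 120° intervals
H1 = 63°
H2 = (63 + 120) mod 360 = 183°
H3 = (63 + 240) mod 360 = 303°
Triadic = 63°, 183°, 303°


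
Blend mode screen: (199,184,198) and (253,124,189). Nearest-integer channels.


Screen: C = 255 - (255-A)×(255-B)/255, rounded to nearest integer
R: 255 - (255-199)×(255-253)/255 = 255 - 112/255 ≈ 255 - 0.439 = 254.561 → 255
G: 255 - (255-184)×(255-124)/255 = 255 - 9301/255 ≈ 255 - 36.475 = 218.525 → 219
B: 255 - (255-198)×(255-189)/255 = 255 - 3762/255 ≈ 255 - 14.753 = 240.247 → 240
= RGB(255, 219, 240)


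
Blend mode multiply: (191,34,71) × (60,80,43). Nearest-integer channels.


Multiply: C = A×B/255, rounded to nearest integer
R: 191×60/255 = 11460/255 ≈ 44.941 → 45
G: 34×80/255 = 2720/255 ≈ 10.667 → 11
B: 71×43/255 = 3053/255 ≈ 11.973 → 12
= RGB(45, 11, 12)


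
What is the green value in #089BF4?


Color: #089BF4
R = 08 = 8
G = 9B = 155
B = F4 = 244
Green = 155


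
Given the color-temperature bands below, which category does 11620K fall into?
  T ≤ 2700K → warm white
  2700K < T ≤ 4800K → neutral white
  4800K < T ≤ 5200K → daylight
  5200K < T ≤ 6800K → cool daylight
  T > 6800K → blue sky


Temperature: 11620K
11620K > 6800K → blue sky
Classification: blue sky


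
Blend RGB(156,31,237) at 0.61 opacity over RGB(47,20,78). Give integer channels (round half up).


C = α×F + (1-α)×B, with 1-α = 0.39
R: 0.61×156 + 0.39×47 = 95.16 + 18.33 = 113.49 → 113
G: 0.61×31 + 0.39×20 = 18.91 + 7.80 = 26.71 → 27
B: 0.61×237 + 0.39×78 = 144.57 + 30.42 = 174.99 → 175
= RGB(113, 27, 175)


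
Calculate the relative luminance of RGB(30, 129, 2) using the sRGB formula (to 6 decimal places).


Linearize each channel (sRGB transfer function): c = v/255; c_lin = c/12.92 if c ≤ 0.04045, else ((c+0.055)/1.055)^2.4
  R: 30/255 ≈ 0.117647 > 0.04045 → ((0.117647+0.055)/1.055)^2.4 ≈ 0.012983
  G: 129/255 ≈ 0.505882 > 0.04045 → ((0.505882+0.055)/1.055)^2.4 ≈ 0.219526
  B: 2/255 ≈ 0.007843 ≤ 0.04045 → 0.007843/12.92 ≈ 0.000607
R_lin = 0.012983, G_lin = 0.219526, B_lin = 0.000607
L = 0.2126×R + 0.7152×G + 0.0722×B
L = 0.2126×0.012983 + 0.7152×0.219526 + 0.0722×0.000607
L ≈ 0.159809


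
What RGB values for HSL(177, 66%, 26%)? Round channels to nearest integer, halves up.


H=177°, S=0.66, L=0.26
C = (1-|2L-1|)×S = (1-|-0.48|)×0.66 = 0.3432
H' = H/60 = 177/60 ≈ 2.9500; X = C×(1-|H' mod 2 - 1|) = 0.32604
m = L - C/2 = 0.26 - 0.1716 = 0.0884
Sector ⌊H'⌋ = 2 → (R',G',B') = (0.0, 0.3432, 0.32604)
RGB = ((R'+m)×255, (G'+m)×255, (B'+m)×255) = (22.542, 110.058, 105.6822)
Round half up → RGB(23, 110, 106)


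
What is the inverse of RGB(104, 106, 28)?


Invert: (255-R, 255-G, 255-B)
R: 255-104 = 151
G: 255-106 = 149
B: 255-28 = 227
= RGB(151, 149, 227)


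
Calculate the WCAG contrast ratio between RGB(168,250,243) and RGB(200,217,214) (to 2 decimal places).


Linearize each sRGB channel c=v/255: c/12.92 if c ≤ 0.04045 else ((c+0.055)/1.055)^2.4
L = 0.2126×R_lin + 0.7152×G_lin + 0.0722×B_lin
Color 1 (168,250,243):
  R=168: 168/255≈0.6588 > 0.04045 → ((0.6588+0.055)/1.055)^2.4 ≈ 0.39157
  G=250: 250/255≈0.9804 > 0.04045 → ((0.9804+0.055)/1.055)^2.4 ≈ 0.95597
  B=243: 243/255≈0.9529 > 0.04045 → ((0.9529+0.055)/1.055)^2.4 ≈ 0.89627
  L1 = 0.2126×0.39157 + 0.7152×0.95597 + 0.0722×0.89627 ≈ 0.83167
Color 2 (200,217,214):
  R=200: 200/255≈0.7843 > 0.04045 → ((0.7843+0.055)/1.055)^2.4 ≈ 0.57758
  G=217: 217/255≈0.8510 > 0.04045 → ((0.8510+0.055)/1.055)^2.4 ≈ 0.69387
  B=214: 214/255≈0.8392 > 0.04045 → ((0.8392+0.055)/1.055)^2.4 ≈ 0.67244
  L2 = 0.2126×0.57758 + 0.7152×0.69387 + 0.0722×0.67244 ≈ 0.66760
Lighter = 0.83167, Darker = 0.66760
Ratio = (L_lighter + 0.05) / (L_darker + 0.05)
Ratio = (0.83167 + 0.05) / (0.66760 + 0.05) = 0.88167 / 0.71760 ≈ 1.2286
Ratio ≈ 1.23:1


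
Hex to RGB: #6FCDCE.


6F → 111 (R)
CD → 205 (G)
CE → 206 (B)
= RGB(111, 205, 206)


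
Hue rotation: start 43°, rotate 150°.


New hue = (H + rotation) mod 360
New hue = (43 + 150) mod 360
= 193 mod 360
= 193°


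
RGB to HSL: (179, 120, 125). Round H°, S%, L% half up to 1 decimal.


Normalize: R'=179/255≈0.7020, G'=120/255≈0.4706, B'=125/255≈0.4902
Max=179/255, Min=120/255, Δ=Max-Min=59/255
L = (Max+Min)/2 = (179+120)/510 = 299/510 = 0.58627… → L = 58.6%
L > 0.5 → S = Δ/(2-Max-Min) = 59/(510-179-120) = 59/211 = 0.27962… → S = 28.0%
(the 1/255 factors cancel in S and H, so raw channel differences can be used)
Max is R' → H = 60 × (((G-B)/Δ) mod 6) = 60 × (((120-125)/59) mod 6)
  (-5)/59 = -0.0847…; negative, so add 6 → 5.9152…
  H = 60 × 5.9152… = 354.915…° → H = 354.9°
= HSL(354.9°, 28.0%, 58.6%)


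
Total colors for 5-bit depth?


Colors = 2^bits = 2^5
= 32 colors


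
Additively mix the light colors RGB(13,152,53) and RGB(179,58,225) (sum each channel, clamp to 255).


Additive: each channel = min(255, C₁+C₂)
R: 13+179 = 192 → 192
G: 152+58 = 210 → 210
B: 53+225 = 278 → 255
= RGB(192, 210, 255)


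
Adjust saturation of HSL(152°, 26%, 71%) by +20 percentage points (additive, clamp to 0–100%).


Original S = 26%
Adjustment = +20 percentage points
New S = 26 + (20) = 46
Clamp to [0, 100] → 46
= HSL(152°, 46%, 71%)


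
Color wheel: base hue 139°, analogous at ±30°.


Base hue: 139°
Left analog: (139 - 30) mod 360 = 109°
Right analog: (139 + 30) mod 360 = 169°
Analogous hues = 109° and 169°


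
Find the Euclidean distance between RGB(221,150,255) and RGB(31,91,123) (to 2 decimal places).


d = √[(R₁-R₂)² + (G₁-G₂)² + (B₁-B₂)²]
d = √[(221-31)² + (150-91)² + (255-123)²]
d = √[36100 + 3481 + 17424]
d = √57005
d ≈ 238.76


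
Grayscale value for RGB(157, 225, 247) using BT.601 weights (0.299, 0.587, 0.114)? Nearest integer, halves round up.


Gray = 0.299×R + 0.587×G + 0.114×B
Gray = 0.299×157 + 0.587×225 + 0.114×247
Gray = 46.943 + 132.075 + 28.158
Gray = 207.176 → round half up → 207
Gray = 207


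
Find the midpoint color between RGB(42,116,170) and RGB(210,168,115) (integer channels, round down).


Midpoint: each channel = ⌊(C₁+C₂)/2⌋
R: ⌊(42+210)/2⌋ = 126
G: ⌊(116+168)/2⌋ = 142
B: ⌊(170+115)/2⌋ = 142
= RGB(126, 142, 142)


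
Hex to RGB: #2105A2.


21 → 33 (R)
05 → 5 (G)
A2 → 162 (B)
= RGB(33, 5, 162)


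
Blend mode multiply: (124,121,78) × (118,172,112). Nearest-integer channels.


Multiply: C = A×B/255, rounded to nearest integer
R: 124×118/255 = 14632/255 ≈ 57.380 → 57
G: 121×172/255 = 20812/255 ≈ 81.616 → 82
B: 78×112/255 = 8736/255 ≈ 34.259 → 34
= RGB(57, 82, 34)


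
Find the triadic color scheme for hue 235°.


Triadic: equally spaced at 120° intervals
H1 = 235°
H2 = (235 + 120) mod 360 = 355°
H3 = (235 + 240) mod 360 = 115°
Triadic = 235°, 355°, 115°


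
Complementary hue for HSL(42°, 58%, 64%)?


Complement = opposite side of color wheel = hue + 180°
H' = (42 + 180) mod 360 = 222°
S and L unchanged.
= HSL(222°, 58%, 64%)


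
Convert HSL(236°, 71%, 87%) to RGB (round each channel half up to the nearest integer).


H=236°, S=0.71, L=0.87
C = (1-|2L-1|)×S = (1-|0.74|)×0.71 = 0.1846
H' = H/60 = 236/60 ≈ 3.9333; X = C×(1-|H' mod 2 - 1|) ≈ 0.0123
m = L - C/2 = 0.87 - 0.0923 = 0.7777
Sector ⌊H'⌋ = 3 → (R',G',B') = (0.0, ≈0.0123, 0.1846)
RGB = ((R'+m)×255, (G'+m)×255, (B'+m)×255) = (198.3135, 201.4517, 245.3865)
Round half up → RGB(198, 201, 245)


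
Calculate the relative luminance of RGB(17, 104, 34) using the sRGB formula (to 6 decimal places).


Linearize each channel (sRGB transfer function): c = v/255; c_lin = c/12.92 if c ≤ 0.04045, else ((c+0.055)/1.055)^2.4
  R: 17/255 ≈ 0.066667 > 0.04045 → ((0.066667+0.055)/1.055)^2.4 ≈ 0.005605
  G: 104/255 ≈ 0.407843 > 0.04045 → ((0.407843+0.055)/1.055)^2.4 ≈ 0.138432
  B: 34/255 ≈ 0.133333 > 0.04045 → ((0.133333+0.055)/1.055)^2.4 ≈ 0.015996
R_lin = 0.005605, G_lin = 0.138432, B_lin = 0.015996
L = 0.2126×R + 0.7152×G + 0.0722×B
L = 0.2126×0.005605 + 0.7152×0.138432 + 0.0722×0.015996
L ≈ 0.101353


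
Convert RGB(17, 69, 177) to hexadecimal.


R = 17 → 11 (hex)
G = 69 → 45 (hex)
B = 177 → B1 (hex)
Hex = #1145B1


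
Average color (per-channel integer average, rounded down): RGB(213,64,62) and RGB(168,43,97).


Midpoint: each channel = ⌊(C₁+C₂)/2⌋
R: ⌊(213+168)/2⌋ = 190
G: ⌊(64+43)/2⌋ = 53
B: ⌊(62+97)/2⌋ = 79
= RGB(190, 53, 79)


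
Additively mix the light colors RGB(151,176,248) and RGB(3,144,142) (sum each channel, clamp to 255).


Additive: each channel = min(255, C₁+C₂)
R: 151+3 = 154 → 154
G: 176+144 = 320 → 255
B: 248+142 = 390 → 255
= RGB(154, 255, 255)


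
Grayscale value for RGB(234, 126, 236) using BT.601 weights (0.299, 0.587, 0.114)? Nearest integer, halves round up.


Gray = 0.299×R + 0.587×G + 0.114×B
Gray = 0.299×234 + 0.587×126 + 0.114×236
Gray = 69.966 + 73.962 + 26.904
Gray = 170.832 → round half up → 171
Gray = 171


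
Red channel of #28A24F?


Color: #28A24F
R = 28 = 40
G = A2 = 162
B = 4F = 79
Red = 40


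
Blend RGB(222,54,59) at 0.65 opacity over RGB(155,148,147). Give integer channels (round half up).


C = α×F + (1-α)×B, with 1-α = 0.35
R: 0.65×222 + 0.35×155 = 144.30 + 54.25 = 198.55 → 199
G: 0.65×54 + 0.35×148 = 35.10 + 51.80 = 86.90 → 87
B: 0.65×59 + 0.35×147 = 38.35 + 51.45 = 89.80 → 90
= RGB(199, 87, 90)


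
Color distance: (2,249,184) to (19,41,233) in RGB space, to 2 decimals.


d = √[(R₁-R₂)² + (G₁-G₂)² + (B₁-B₂)²]
d = √[(2-19)² + (249-41)² + (184-233)²]
d = √[289 + 43264 + 2401]
d = √45954
d ≈ 214.37


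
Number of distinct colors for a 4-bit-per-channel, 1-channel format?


Total bits = 4 bits/channel × 1 channels = 4 bits
Distinct colors = 2^4
= 16 colors


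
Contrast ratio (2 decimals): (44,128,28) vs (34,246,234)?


Linearize each sRGB channel c=v/255: c/12.92 if c ≤ 0.04045 else ((c+0.055)/1.055)^2.4
L = 0.2126×R_lin + 0.7152×G_lin + 0.0722×B_lin
Color 1 (44,128,28):
  R=44: 44/255≈0.1725 > 0.04045 → ((0.1725+0.055)/1.055)^2.4 ≈ 0.02519
  G=128: 128/255≈0.5020 > 0.04045 → ((0.5020+0.055)/1.055)^2.4 ≈ 0.21586
  B=28: 28/255≈0.1098 > 0.04045 → ((0.1098+0.055)/1.055)^2.4 ≈ 0.01161
  L1 = 0.2126×0.02519 + 0.7152×0.21586 + 0.0722×0.01161 ≈ 0.16058
Color 2 (34,246,234):
  R=34: 34/255≈0.1333 > 0.04045 → ((0.1333+0.055)/1.055)^2.4 ≈ 0.01600
  G=246: 246/255≈0.9647 > 0.04045 → ((0.9647+0.055)/1.055)^2.4 ≈ 0.92158
  B=234: 234/255≈0.9176 > 0.04045 → ((0.9176+0.055)/1.055)^2.4 ≈ 0.82279
  L2 = 0.2126×0.01600 + 0.7152×0.92158 + 0.0722×0.82279 ≈ 0.72192
Lighter = 0.72192, Darker = 0.16058
Ratio = (L_lighter + 0.05) / (L_darker + 0.05)
Ratio = (0.72192 + 0.05) / (0.16058 + 0.05) = 0.77192 / 0.21058 ≈ 3.6658
Ratio ≈ 3.67:1


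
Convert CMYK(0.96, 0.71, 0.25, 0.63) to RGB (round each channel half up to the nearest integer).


R = 255 × (1-C) × (1-K) = 255 × 0.04 × 0.37 = 3.774 → 4
G = 255 × (1-M) × (1-K) = 255 × 0.29 × 0.37 = 27.3615 → 27
B = 255 × (1-Y) × (1-K) = 255 × 0.75 × 0.37 = 70.7625 → 71
= RGB(4, 27, 71)


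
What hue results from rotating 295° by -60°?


New hue = (H + rotation) mod 360
New hue = (295 -60) mod 360
= 235 mod 360
= 235°


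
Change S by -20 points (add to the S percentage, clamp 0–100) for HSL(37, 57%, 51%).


Original S = 57%
Adjustment = -20 percentage points
New S = 57 + (-20) = 37
Clamp to [0, 100] → 37
= HSL(37°, 37%, 51%)


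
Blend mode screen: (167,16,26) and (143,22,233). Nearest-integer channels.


Screen: C = 255 - (255-A)×(255-B)/255, rounded to nearest integer
R: 255 - (255-167)×(255-143)/255 = 255 - 9856/255 ≈ 255 - 38.651 = 216.349 → 216
G: 255 - (255-16)×(255-22)/255 = 255 - 55687/255 ≈ 255 - 218.380 = 36.620 → 37
B: 255 - (255-26)×(255-233)/255 = 255 - 5038/255 ≈ 255 - 19.757 = 235.243 → 235
= RGB(216, 37, 235)


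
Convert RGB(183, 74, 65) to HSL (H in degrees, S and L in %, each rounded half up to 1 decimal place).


Normalize: R'=183/255≈0.7176, G'=74/255≈0.2902, B'=65/255≈0.2549
Max=183/255, Min=65/255, Δ=Max-Min=118/255
L = (Max+Min)/2 = (183+65)/510 = 248/510 = 0.48627… → L = 48.6%
L ≤ 0.5 → S = Δ/(Max+Min) = 118/(183+65) = 118/248 = 0.47580… → S = 47.6%
(the 1/255 factors cancel in S and H, so raw channel differences can be used)
Max is R' → H = 60 × (((G-B)/Δ) mod 6) = 60 × (((74-65)/118) mod 6)
  9/118 = 0.0762…
  H = 60 × 0.0762… = 4.576…° → H = 4.6°
= HSL(4.6°, 47.6%, 48.6%)


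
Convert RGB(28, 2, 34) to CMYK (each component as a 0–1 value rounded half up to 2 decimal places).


R'=28/255≈0.1098, G'=2/255≈0.0078, B'=34/255≈0.1333
K = 1 - max(R',G',B') = 1 - 34/255 = 221/255 = 0.86666… → 0.87
(1-R'-K)/(1-K) simplifies to (max-R)/max with max = 34:
C = (34-28)/34 = 6/34 = 0.17647… → 0.18
M = (34-2)/34 = 32/34 = 0.94117… → 0.94
Y = (34-34)/34 = 0/34 = 0 → 0.00
= CMYK(0.18, 0.94, 0.00, 0.87)


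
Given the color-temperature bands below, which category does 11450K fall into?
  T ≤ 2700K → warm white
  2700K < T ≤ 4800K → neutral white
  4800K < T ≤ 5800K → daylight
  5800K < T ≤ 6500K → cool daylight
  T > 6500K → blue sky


Temperature: 11450K
11450K > 6500K → blue sky
Classification: blue sky


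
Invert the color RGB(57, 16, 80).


Invert: (255-R, 255-G, 255-B)
R: 255-57 = 198
G: 255-16 = 239
B: 255-80 = 175
= RGB(198, 239, 175)


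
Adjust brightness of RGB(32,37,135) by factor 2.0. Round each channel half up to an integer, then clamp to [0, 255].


Multiply each channel by 2.0, round half up, clamp to [0, 255]
R: 32×2.0 = 64
G: 37×2.0 = 74
B: 135×2.0 = 270 → clamp → 255
= RGB(64, 74, 255)


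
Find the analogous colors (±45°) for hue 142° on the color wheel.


Base hue: 142°
Left analog: (142 - 45) mod 360 = 97°
Right analog: (142 + 45) mod 360 = 187°
Analogous hues = 97° and 187°


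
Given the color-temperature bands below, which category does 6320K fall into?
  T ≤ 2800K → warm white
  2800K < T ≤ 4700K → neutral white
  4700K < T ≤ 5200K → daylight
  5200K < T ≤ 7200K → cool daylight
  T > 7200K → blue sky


Temperature: 6320K
5200K < 6320K ≤ 7200K → cool daylight
Classification: cool daylight


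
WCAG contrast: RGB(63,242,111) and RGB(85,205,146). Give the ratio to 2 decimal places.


Linearize each sRGB channel c=v/255: c/12.92 if c ≤ 0.04045 else ((c+0.055)/1.055)^2.4
L = 0.2126×R_lin + 0.7152×G_lin + 0.0722×B_lin
Color 1 (63,242,111):
  R=63: 63/255≈0.2471 > 0.04045 → ((0.2471+0.055)/1.055)^2.4 ≈ 0.04971
  G=242: 242/255≈0.9490 > 0.04045 → ((0.9490+0.055)/1.055)^2.4 ≈ 0.88792
  B=111: 111/255≈0.4353 > 0.04045 → ((0.4353+0.055)/1.055)^2.4 ≈ 0.15896
  L1 = 0.2126×0.04971 + 0.7152×0.88792 + 0.0722×0.15896 ≈ 0.65709
Color 2 (85,205,146):
  R=85: 85/255≈0.3333 > 0.04045 → ((0.3333+0.055)/1.055)^2.4 ≈ 0.09084
  G=205: 205/255≈0.8039 > 0.04045 → ((0.8039+0.055)/1.055)^2.4 ≈ 0.61050
  B=146: 146/255≈0.5725 > 0.04045 → ((0.5725+0.055)/1.055)^2.4 ≈ 0.28744
  L2 = 0.2126×0.09084 + 0.7152×0.61050 + 0.0722×0.28744 ≈ 0.47669
Lighter = 0.65709, Darker = 0.47669
Ratio = (L_lighter + 0.05) / (L_darker + 0.05)
Ratio = (0.65709 + 0.05) / (0.47669 + 0.05) = 0.70709 / 0.52669 ≈ 1.3425
Ratio ≈ 1.34:1


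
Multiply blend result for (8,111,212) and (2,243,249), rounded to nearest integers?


Multiply: C = A×B/255, rounded to nearest integer
R: 8×2/255 = 16/255 ≈ 0.063 → 0
G: 111×243/255 = 26973/255 ≈ 105.776 → 106
B: 212×249/255 = 52788/255 ≈ 207.012 → 207
= RGB(0, 106, 207)


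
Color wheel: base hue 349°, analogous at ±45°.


Base hue: 349°
Left analog: (349 - 45) mod 360 = 304°
Right analog: (349 + 45) mod 360 = 34°
Analogous hues = 304° and 34°


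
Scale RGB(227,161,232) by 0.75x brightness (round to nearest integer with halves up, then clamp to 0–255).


Multiply each channel by 0.75, round half up, clamp to [0, 255]
R: 227×0.75 = 170.25 → round → 170
G: 161×0.75 = 120.75 → round → 121
B: 232×0.75 = 174
= RGB(170, 121, 174)


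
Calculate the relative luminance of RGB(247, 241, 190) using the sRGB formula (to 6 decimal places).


Linearize each channel (sRGB transfer function): c = v/255; c_lin = c/12.92 if c ≤ 0.04045, else ((c+0.055)/1.055)^2.4
  R: 247/255 ≈ 0.968627 > 0.04045 → ((0.968627+0.055)/1.055)^2.4 ≈ 0.930111
  G: 241/255 ≈ 0.945098 > 0.04045 → ((0.945098+0.055)/1.055)^2.4 ≈ 0.879622
  B: 190/255 ≈ 0.745098 > 0.04045 → ((0.745098+0.055)/1.055)^2.4 ≈ 0.514918
R_lin = 0.930111, G_lin = 0.879622, B_lin = 0.514918
L = 0.2126×R + 0.7152×G + 0.0722×B
L = 0.2126×0.930111 + 0.7152×0.879622 + 0.0722×0.514918
L ≈ 0.864025


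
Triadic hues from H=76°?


Triadic: equally spaced at 120° intervals
H1 = 76°
H2 = (76 + 120) mod 360 = 196°
H3 = (76 + 240) mod 360 = 316°
Triadic = 76°, 196°, 316°


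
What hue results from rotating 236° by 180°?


New hue = (H + rotation) mod 360
New hue = (236 + 180) mod 360
= 416 mod 360
= 56°


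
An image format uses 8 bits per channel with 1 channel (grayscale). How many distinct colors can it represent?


Total bits = 8 bits/channel × 1 channels = 8 bits
Distinct colors = 2^8
= 256 colors


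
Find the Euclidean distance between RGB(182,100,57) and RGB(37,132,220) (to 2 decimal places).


d = √[(R₁-R₂)² + (G₁-G₂)² + (B₁-B₂)²]
d = √[(182-37)² + (100-132)² + (57-220)²]
d = √[21025 + 1024 + 26569]
d = √48618
d ≈ 220.49


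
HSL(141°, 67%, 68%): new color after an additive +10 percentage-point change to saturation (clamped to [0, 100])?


Original S = 67%
Adjustment = +10 percentage points
New S = 67 + (10) = 77
Clamp to [0, 100] → 77
= HSL(141°, 77%, 68%)


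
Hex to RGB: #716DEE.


71 → 113 (R)
6D → 109 (G)
EE → 238 (B)
= RGB(113, 109, 238)


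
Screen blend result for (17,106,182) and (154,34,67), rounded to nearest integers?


Screen: C = 255 - (255-A)×(255-B)/255, rounded to nearest integer
R: 255 - (255-17)×(255-154)/255 = 255 - 24038/255 ≈ 255 - 94.267 = 160.733 → 161
G: 255 - (255-106)×(255-34)/255 = 255 - 32929/255 ≈ 255 - 129.133 = 125.867 → 126
B: 255 - (255-182)×(255-67)/255 = 255 - 13724/255 ≈ 255 - 53.820 = 201.180 → 201
= RGB(161, 126, 201)


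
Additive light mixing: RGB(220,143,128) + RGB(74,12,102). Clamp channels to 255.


Additive: each channel = min(255, C₁+C₂)
R: 220+74 = 294 → 255
G: 143+12 = 155 → 155
B: 128+102 = 230 → 230
= RGB(255, 155, 230)


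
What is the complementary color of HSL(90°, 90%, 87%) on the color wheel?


Complement = opposite side of color wheel = hue + 180°
H' = (90 + 180) mod 360 = 270°
S and L unchanged.
= HSL(270°, 90%, 87%)


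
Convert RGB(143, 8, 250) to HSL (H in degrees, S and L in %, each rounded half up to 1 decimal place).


Normalize: R'=143/255≈0.5608, G'=8/255≈0.0314, B'=250/255≈0.9804
Max=250/255, Min=8/255, Δ=Max-Min=242/255
L = (Max+Min)/2 = (250+8)/510 = 258/510 = 0.50588… → L = 50.6%
L > 0.5 → S = Δ/(2-Max-Min) = 242/(510-250-8) = 242/252 = 0.96031… → S = 96.0%
(the 1/255 factors cancel in S and H, so raw channel differences can be used)
Max is B' → H = 60 × ((R-G)/Δ + 4) = 60 × ((143-8)/242 + 4)
  135/242 + 4 = 0.5578… + 4 = 4.5578…
  H = 60 × 4.5578… = 273.471…° → H = 273.5°
= HSL(273.5°, 96.0%, 50.6%)


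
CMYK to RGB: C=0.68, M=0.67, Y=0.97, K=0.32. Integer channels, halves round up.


R = 255 × (1-C) × (1-K) = 255 × 0.32 × 0.68 = 55.488 → 55
G = 255 × (1-M) × (1-K) = 255 × 0.33 × 0.68 = 57.222 → 57
B = 255 × (1-Y) × (1-K) = 255 × 0.03 × 0.68 = 5.202 → 5
= RGB(55, 57, 5)


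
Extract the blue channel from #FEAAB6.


Color: #FEAAB6
R = FE = 254
G = AA = 170
B = B6 = 182
Blue = 182


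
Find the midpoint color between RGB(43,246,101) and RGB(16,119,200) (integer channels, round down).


Midpoint: each channel = ⌊(C₁+C₂)/2⌋
R: ⌊(43+16)/2⌋ = 29
G: ⌊(246+119)/2⌋ = 182
B: ⌊(101+200)/2⌋ = 150
= RGB(29, 182, 150)


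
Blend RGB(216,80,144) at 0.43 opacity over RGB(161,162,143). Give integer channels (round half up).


C = α×F + (1-α)×B, with 1-α = 0.57
R: 0.43×216 + 0.57×161 = 92.88 + 91.77 = 184.65 → 185
G: 0.43×80 + 0.57×162 = 34.40 + 92.34 = 126.74 → 127
B: 0.43×144 + 0.57×143 = 61.92 + 81.51 = 143.43 → 143
= RGB(185, 127, 143)


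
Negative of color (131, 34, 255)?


Invert: (255-R, 255-G, 255-B)
R: 255-131 = 124
G: 255-34 = 221
B: 255-255 = 0
= RGB(124, 221, 0)


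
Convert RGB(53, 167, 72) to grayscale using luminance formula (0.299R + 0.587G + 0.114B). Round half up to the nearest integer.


Gray = 0.299×R + 0.587×G + 0.114×B
Gray = 0.299×53 + 0.587×167 + 0.114×72
Gray = 15.847 + 98.029 + 8.208
Gray = 122.084 → round half up → 122
Gray = 122


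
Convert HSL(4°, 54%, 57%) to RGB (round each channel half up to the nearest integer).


H=4°, S=0.54, L=0.57
C = (1-|2L-1|)×S = (1-|0.14|)×0.54 = 0.4644
H' = H/60 = 4/60 ≈ 0.0667; X = C×(1-|H' mod 2 - 1|) = 0.03096
m = L - C/2 = 0.57 - 0.2322 = 0.3378
Sector ⌊H'⌋ = 0 → (R',G',B') = (0.4644, 0.03096, 0.0)
RGB = ((R'+m)×255, (G'+m)×255, (B'+m)×255) = (204.561, 94.0338, 86.139)
Round half up → RGB(205, 94, 86)


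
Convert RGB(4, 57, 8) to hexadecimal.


R = 4 → 04 (hex)
G = 57 → 39 (hex)
B = 8 → 08 (hex)
Hex = #043908


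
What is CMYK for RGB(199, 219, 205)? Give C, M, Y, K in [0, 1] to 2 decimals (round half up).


R'=199/255≈0.7804, G'=219/255≈0.8588, B'=205/255≈0.8039
K = 1 - max(R',G',B') = 1 - 219/255 = 36/255 = 0.14117… → 0.14
(1-R'-K)/(1-K) simplifies to (max-R)/max with max = 219:
C = (219-199)/219 = 20/219 = 0.09132… → 0.09
M = (219-219)/219 = 0/219 = 0 → 0.00
Y = (219-205)/219 = 14/219 = 0.06392… → 0.06
= CMYK(0.09, 0.00, 0.06, 0.14)


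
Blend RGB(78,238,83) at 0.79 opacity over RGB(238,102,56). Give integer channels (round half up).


C = α×F + (1-α)×B, with 1-α = 0.21
R: 0.79×78 + 0.21×238 = 61.62 + 49.98 = 111.60 → 112
G: 0.79×238 + 0.21×102 = 188.02 + 21.42 = 209.44 → 209
B: 0.79×83 + 0.21×56 = 65.57 + 11.76 = 77.33 → 77
= RGB(112, 209, 77)


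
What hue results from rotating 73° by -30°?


New hue = (H + rotation) mod 360
New hue = (73 -30) mod 360
= 43 mod 360
= 43°


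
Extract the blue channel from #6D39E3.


Color: #6D39E3
R = 6D = 109
G = 39 = 57
B = E3 = 227
Blue = 227


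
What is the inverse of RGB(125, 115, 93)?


Invert: (255-R, 255-G, 255-B)
R: 255-125 = 130
G: 255-115 = 140
B: 255-93 = 162
= RGB(130, 140, 162)


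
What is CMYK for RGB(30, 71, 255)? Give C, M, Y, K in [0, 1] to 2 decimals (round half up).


R'=30/255≈0.1176, G'=71/255≈0.2784, B'=255/255≈1.0000
K = 1 - max(R',G',B') = 1 - 255/255 = 0/255 = 0 → 0.00
(1-R'-K)/(1-K) simplifies to (max-R)/max with max = 255:
C = (255-30)/255 = 225/255 = 0.88235… → 0.88
M = (255-71)/255 = 184/255 = 0.72156… → 0.72
Y = (255-255)/255 = 0/255 = 0 → 0.00
= CMYK(0.88, 0.72, 0.00, 0.00)


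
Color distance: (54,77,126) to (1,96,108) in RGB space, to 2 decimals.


d = √[(R₁-R₂)² + (G₁-G₂)² + (B₁-B₂)²]
d = √[(54-1)² + (77-96)² + (126-108)²]
d = √[2809 + 361 + 324]
d = √3494
d ≈ 59.11


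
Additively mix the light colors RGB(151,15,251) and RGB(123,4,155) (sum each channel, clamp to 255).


Additive: each channel = min(255, C₁+C₂)
R: 151+123 = 274 → 255
G: 15+4 = 19 → 19
B: 251+155 = 406 → 255
= RGB(255, 19, 255)


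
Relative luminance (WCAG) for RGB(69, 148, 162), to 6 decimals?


Linearize each channel (sRGB transfer function): c = v/255; c_lin = c/12.92 if c ≤ 0.04045, else ((c+0.055)/1.055)^2.4
  R: 69/255 ≈ 0.270588 > 0.04045 → ((0.270588+0.055)/1.055)^2.4 ≈ 0.059511
  G: 148/255 ≈ 0.580392 > 0.04045 → ((0.580392+0.055)/1.055)^2.4 ≈ 0.296138
  B: 162/255 ≈ 0.635294 > 0.04045 → ((0.635294+0.055)/1.055)^2.4 ≈ 0.361307
R_lin = 0.059511, G_lin = 0.296138, B_lin = 0.361307
L = 0.2126×R + 0.7152×G + 0.0722×B
L = 0.2126×0.059511 + 0.7152×0.296138 + 0.0722×0.361307
L ≈ 0.250537
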